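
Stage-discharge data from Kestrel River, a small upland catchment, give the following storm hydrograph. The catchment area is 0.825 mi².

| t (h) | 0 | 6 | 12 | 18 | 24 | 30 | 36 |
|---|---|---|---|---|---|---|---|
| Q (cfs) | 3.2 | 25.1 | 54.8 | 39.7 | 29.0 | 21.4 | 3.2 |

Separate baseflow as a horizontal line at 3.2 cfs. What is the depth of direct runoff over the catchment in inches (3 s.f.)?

Direct runoff: 0.0, 21.9, 51.6, 36.5, 25.8, 18.2, 0.0 cfs; ΣQ_DR = 154.0 cfs.
V = ΣQ_DR · Δt = 154.0 × 21600 s = 3.326 × 10^6 ft³.
Over A = 0.825 mi², depth = V / A = 1.74 in.

d ≈ 1.74 in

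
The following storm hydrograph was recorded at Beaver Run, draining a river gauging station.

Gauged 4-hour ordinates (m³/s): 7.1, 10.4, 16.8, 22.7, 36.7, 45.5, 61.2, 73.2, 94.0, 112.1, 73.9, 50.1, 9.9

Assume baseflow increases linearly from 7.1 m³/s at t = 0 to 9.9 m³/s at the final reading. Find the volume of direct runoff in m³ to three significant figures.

Direct-runoff ordinates (Q − Q_b): 0.00, 3.07, 9.23, 14.90, 28.67, 37.23, 52.70, 64.47, 85.03, 102.90, 64.47, 40.43, 0.00 m³/s.
ΣQ_DR = 503.1 m³/s.
With Δt = 4 h = 14400 s, V = ΣQ_DR · Δt = 503.1 × 14400 = 7.24 × 10^6 m³.

V ≈ 7.24 × 10^6 m³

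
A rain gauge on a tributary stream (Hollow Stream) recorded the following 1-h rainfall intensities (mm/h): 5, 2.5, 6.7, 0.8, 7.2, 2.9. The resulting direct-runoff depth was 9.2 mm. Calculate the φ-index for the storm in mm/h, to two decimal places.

φ ≈ 3.23 mm/h

Only the 3 blocks with intensity above φ contribute runoff: 5, 6.7, 7.2 mm/h.
Σ(I−φ)·Δt = d  ⇒  (5+6.7+7.2 − 3φ)·1 = 9.2
φ = (18.90 − 9.2/1) / 3 = 3.23 mm/h.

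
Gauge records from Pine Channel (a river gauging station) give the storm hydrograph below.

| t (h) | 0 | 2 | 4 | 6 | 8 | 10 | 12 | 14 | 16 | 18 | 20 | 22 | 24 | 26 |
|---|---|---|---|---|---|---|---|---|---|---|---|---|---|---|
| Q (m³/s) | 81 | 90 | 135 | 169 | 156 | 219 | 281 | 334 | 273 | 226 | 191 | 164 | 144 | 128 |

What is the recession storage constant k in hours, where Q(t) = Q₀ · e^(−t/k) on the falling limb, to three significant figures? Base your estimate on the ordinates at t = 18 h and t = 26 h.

k ≈ 14.1 h

On the falling limb, Q drops from 226 to 128 m³/s between t = 18 h and t = 26 h (Δt = 8 h).
k = −Δt / ln(Q₂/Q₁) = −8 / ln(128/226) = 14.1 h.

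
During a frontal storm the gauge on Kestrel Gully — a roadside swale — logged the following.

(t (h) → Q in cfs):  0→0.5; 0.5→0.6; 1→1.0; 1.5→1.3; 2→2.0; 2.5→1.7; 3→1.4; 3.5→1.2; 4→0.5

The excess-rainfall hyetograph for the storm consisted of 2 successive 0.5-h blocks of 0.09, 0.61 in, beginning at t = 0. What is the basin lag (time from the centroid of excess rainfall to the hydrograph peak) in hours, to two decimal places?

t_L ≈ 1.31 h

Centroid of excess rainfall: t_c = Σ P_i·t̄_i / ΣP_i = 0.6857 h (block centres at 0.25, 0.75 h).
Hydrograph peak occurs at t = 2 h, so basin lag t_L = 2 − 0.6857 = 1.31 h.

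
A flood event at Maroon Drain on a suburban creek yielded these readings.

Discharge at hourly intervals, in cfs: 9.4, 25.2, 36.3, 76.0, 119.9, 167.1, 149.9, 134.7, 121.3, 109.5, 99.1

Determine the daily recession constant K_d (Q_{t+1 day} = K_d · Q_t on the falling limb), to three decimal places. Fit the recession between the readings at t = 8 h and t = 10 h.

Between t = 8 h and t = 10 h the flow falls from 121.3 to 99.1 cfs over 2×1 h = 2 h.
Per-interval ratio K = (99.1/121.3)^(1/2) = 0.9039; K_d = K^(24/1) = 0.088.

K_d ≈ 0.088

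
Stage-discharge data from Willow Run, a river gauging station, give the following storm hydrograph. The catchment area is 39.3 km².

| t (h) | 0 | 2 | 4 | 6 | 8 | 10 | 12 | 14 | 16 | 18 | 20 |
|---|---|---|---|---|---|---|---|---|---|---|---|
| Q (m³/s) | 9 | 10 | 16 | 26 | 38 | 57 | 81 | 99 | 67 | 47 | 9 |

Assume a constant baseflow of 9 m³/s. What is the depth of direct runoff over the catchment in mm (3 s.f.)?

Direct runoff: 0.0, 1.0, 7.0, 17.0, 29.0, 48.0, 72.0, 90.0, 58.0, 38.0, 0.0 m³/s; ΣQ_DR = 360.0 m³/s.
V = ΣQ_DR · Δt = 360.0 × 7200 s = 2.592 × 10^6 m³.
Over A = 39.3 km², depth = V / A = 66.0 mm.

d ≈ 66.0 mm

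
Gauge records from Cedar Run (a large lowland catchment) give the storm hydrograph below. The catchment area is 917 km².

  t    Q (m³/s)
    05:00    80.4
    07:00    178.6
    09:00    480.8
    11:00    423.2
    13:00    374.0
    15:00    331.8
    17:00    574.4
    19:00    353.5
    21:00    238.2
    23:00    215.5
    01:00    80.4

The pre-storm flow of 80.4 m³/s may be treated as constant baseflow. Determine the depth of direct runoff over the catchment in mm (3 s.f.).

Direct runoff: 0.0, 98.2, 400.4, 342.8, 293.6, 251.4, 494.0, 273.1, 157.8, 135.1, 0.0 m³/s; ΣQ_DR = 2446 m³/s.
V = ΣQ_DR · Δt = 2446 × 7200 s = 1.761 × 10^7 m³.
Over A = 917 km², depth = V / A = 19.2 mm.

d ≈ 19.2 mm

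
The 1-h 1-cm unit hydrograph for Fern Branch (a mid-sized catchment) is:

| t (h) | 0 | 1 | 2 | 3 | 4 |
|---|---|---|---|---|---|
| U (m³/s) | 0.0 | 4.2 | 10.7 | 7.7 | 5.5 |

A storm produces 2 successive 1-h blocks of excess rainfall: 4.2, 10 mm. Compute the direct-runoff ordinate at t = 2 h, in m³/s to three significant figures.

Q ≈ 8.69 m³/s

By discrete convolution, Q_j = Σ (P_i / 10 mm) · U_{j−i}.
At t = 2 h (j=2): Q = (4.2/10)·10.7 + (10/10)·4.2 = 8.69 m³/s.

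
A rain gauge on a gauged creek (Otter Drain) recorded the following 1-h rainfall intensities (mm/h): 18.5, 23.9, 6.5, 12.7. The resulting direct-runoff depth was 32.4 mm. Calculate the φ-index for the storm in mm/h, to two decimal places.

Only the 3 blocks with intensity above φ contribute runoff: 18.5, 23.9, 12.7 mm/h.
Σ(I−φ)·Δt = d  ⇒  (18.5+23.9+12.7 − 3φ)·1 = 32.4
φ = (55.10 − 32.4/1) / 3 = 7.57 mm/h.

φ ≈ 7.57 mm/h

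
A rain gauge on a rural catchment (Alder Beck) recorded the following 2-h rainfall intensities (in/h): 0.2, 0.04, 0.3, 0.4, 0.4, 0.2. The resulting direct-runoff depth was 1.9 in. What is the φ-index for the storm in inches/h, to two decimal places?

Only the 5 blocks with intensity above φ contribute runoff: 0.2, 0.3, 0.4, 0.4, 0.2 in/h.
Σ(I−φ)·Δt = d  ⇒  (0.2+0.3+0.4+0.4+0.2 − 5φ)·2 = 1.9
φ = (1.500 − 1.9/2) / 5 = 0.11 in/h.

φ ≈ 0.11 in/h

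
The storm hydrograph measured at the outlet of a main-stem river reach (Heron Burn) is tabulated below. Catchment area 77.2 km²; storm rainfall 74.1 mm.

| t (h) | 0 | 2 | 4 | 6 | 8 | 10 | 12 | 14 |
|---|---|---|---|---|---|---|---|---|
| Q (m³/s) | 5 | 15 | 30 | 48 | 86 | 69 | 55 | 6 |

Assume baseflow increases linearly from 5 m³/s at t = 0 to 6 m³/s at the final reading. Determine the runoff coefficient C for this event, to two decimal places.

C ≈ 0.34

ΣQ_DR = 270.0 m³/s; V = ΣQ_DR·Δt = 1.944 × 10^6 m³.
Runoff depth d = V / A = 25.18 mm.
C = d / P = 25.18 / 74.1 = 0.34.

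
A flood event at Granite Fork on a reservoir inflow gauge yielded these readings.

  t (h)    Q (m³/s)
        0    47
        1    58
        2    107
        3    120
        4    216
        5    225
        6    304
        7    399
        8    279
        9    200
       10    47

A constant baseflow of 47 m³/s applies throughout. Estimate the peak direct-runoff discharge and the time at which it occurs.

Q_p = 352.0 m³/s at t = 7 h

Subtracting baseflow gives direct-runoff ordinates: 0.0, 11.0, 60.0, 73.0, 169.0, 178.0, 257.0, 352.0, 232.0, 153.0, 0.0 m³/s.
The maximum is 352.0 m³/s, occurring at the reading for t = 7 h.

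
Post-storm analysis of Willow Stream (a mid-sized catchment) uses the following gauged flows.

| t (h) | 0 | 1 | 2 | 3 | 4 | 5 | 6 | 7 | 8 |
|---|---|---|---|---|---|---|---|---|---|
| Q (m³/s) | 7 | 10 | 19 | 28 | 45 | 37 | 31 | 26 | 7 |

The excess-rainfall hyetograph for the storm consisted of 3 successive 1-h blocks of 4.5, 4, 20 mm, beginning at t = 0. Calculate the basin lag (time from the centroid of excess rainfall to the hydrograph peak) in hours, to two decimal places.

Centroid of excess rainfall: t_c = Σ P_i·t̄_i / ΣP_i = 2.0439 h (block centres at 0.5, 1.5, 2.5 h).
Hydrograph peak occurs at t = 4 h, so basin lag t_L = 4 − 2.0439 = 1.96 h.

t_L ≈ 1.96 h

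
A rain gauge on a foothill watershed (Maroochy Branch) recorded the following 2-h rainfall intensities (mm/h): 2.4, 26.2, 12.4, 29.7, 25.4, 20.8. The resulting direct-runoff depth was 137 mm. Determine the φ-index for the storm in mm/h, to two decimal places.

φ ≈ 9.20 mm/h

Only the 5 blocks with intensity above φ contribute runoff: 26.2, 12.4, 29.7, 25.4, 20.8 mm/h.
Σ(I−φ)·Δt = d  ⇒  (26.2+12.4+29.7+25.4+20.8 − 5φ)·2 = 137
φ = (114.5 − 137/2) / 5 = 9.20 mm/h.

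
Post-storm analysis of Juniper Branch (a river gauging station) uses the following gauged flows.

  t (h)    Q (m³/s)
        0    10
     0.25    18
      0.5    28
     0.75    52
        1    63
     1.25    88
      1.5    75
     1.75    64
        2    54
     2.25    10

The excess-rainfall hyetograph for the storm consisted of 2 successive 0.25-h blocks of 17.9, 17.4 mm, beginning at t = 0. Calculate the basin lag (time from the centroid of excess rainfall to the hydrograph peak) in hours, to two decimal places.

Centroid of excess rainfall: t_c = Σ P_i·t̄_i / ΣP_i = 0.2482 h (block centres at 0.125, 0.375 h).
Hydrograph peak occurs at t = 1.25 h, so basin lag t_L = 1.25 − 0.2482 = 1.00 h.

t_L ≈ 1.00 h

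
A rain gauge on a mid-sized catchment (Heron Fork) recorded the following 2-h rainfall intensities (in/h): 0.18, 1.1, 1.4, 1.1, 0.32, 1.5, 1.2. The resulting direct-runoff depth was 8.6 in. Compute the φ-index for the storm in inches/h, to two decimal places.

φ ≈ 0.40 in/h

Only the 5 blocks with intensity above φ contribute runoff: 1.1, 1.4, 1.1, 1.5, 1.2 in/h.
Σ(I−φ)·Δt = d  ⇒  (1.1+1.4+1.1+1.5+1.2 − 5φ)·2 = 8.6
φ = (6.300 − 8.6/2) / 5 = 0.40 in/h.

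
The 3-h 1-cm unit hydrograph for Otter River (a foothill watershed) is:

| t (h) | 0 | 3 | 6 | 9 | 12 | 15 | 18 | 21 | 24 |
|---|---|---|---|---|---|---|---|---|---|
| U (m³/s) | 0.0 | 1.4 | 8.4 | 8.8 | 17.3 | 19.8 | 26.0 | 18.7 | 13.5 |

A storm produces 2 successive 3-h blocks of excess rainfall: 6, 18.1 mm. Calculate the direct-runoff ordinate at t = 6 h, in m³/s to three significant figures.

By discrete convolution, Q_j = Σ (P_i / 10 mm) · U_{j−i}.
At t = 6 h (j=2): Q = (6/10)·8.4 + (18.1/10)·1.4 = 7.57 m³/s.

Q ≈ 7.57 m³/s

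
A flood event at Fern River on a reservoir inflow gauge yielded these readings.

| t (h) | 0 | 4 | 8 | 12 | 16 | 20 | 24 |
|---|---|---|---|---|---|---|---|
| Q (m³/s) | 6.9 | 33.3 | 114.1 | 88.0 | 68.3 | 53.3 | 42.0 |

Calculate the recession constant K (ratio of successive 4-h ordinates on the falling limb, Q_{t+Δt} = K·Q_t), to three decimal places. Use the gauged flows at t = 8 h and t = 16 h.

K ≈ 0.774

Using the recession-limb readings at t = 8 h and t = 16 h: Q falls from 114.1 to 68.3 m³/s over 2 intervals.
K = (Q₂/Q₁)^(1/2) = (68.3/114.1)^(1/2) = 0.774.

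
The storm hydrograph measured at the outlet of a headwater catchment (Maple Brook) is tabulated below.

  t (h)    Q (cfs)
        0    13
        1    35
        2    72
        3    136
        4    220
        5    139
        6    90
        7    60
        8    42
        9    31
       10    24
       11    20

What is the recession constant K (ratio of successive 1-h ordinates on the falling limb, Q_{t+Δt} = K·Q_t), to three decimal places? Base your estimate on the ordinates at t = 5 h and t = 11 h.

K ≈ 0.724

Using the recession-limb readings at t = 5 h and t = 11 h: Q falls from 139 to 20 cfs over 6 intervals.
K = (Q₂/Q₁)^(1/6) = (20/139)^(1/6) = 0.724.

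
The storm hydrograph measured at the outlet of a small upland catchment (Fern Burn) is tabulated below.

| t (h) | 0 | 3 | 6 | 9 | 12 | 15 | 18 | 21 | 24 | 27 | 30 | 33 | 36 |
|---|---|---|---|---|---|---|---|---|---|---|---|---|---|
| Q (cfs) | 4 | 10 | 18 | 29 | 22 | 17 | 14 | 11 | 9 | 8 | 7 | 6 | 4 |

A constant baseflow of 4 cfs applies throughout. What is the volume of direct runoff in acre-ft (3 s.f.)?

V ≈ 26.5 acre-ft

Direct-runoff ordinates (Q − Q_b): 0.0, 6.0, 14.0, 25.0, 18.0, 13.0, 10.0, 7.0, 5.0, 4.0, 3.0, 2.0, 0.0 cfs.
ΣQ_DR = 107.0 cfs.
With Δt = 3 h = 10800 s, V = ΣQ_DR · Δt = 107.0 × 10800 = 1.16 × 10^6 ft³ = 26.5 acre-ft.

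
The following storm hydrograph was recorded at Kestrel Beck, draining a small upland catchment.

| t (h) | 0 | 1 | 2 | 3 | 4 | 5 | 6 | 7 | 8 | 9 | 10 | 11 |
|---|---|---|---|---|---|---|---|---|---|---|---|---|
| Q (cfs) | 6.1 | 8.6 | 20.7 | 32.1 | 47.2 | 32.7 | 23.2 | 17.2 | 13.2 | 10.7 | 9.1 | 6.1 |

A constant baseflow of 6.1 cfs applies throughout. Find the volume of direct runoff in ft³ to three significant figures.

Direct-runoff ordinates (Q − Q_b): 0.0, 2.5, 14.6, 26.0, 41.1, 26.6, 17.1, 11.1, 7.1, 4.6, 3.0, 0.0 cfs.
ΣQ_DR = 153.7 cfs.
With Δt = 1 h = 3600 s, V = ΣQ_DR · Δt = 153.7 × 3600 = 5.53 × 10^5 ft³.

V ≈ 5.53 × 10^5 ft³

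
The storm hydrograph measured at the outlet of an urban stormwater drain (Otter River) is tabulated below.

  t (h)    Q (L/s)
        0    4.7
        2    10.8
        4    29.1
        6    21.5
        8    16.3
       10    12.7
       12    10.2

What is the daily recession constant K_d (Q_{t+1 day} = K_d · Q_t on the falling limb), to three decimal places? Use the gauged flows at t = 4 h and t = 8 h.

Between t = 4 h and t = 8 h the flow falls from 29.1 to 16.3 L/s over 2×2 h = 4 h.
Per-interval ratio K = (16.3/29.1)^(1/2) = 0.7484; K_d = K^(24/2) = 0.031.

K_d ≈ 0.031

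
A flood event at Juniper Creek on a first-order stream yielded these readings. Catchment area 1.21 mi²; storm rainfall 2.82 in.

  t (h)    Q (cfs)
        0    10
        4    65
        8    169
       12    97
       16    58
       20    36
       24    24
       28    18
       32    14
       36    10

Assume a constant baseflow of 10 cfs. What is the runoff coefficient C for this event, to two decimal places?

ΣQ_DR = 401.0 cfs; V = ΣQ_DR·Δt = 5.774 × 10^6 ft³.
Runoff depth d = V / A = 2.054 in.
C = d / P = 2.054 / 2.82 = 0.73.

C ≈ 0.73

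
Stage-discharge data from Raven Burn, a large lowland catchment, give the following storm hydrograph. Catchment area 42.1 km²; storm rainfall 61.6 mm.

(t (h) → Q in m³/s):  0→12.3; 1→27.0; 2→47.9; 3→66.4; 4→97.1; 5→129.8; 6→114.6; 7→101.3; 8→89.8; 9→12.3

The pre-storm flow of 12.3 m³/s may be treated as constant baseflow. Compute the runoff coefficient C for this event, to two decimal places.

ΣQ_DR = 575.5 m³/s; V = ΣQ_DR·Δt = 2.072 × 10^6 m³.
Runoff depth d = V / A = 49.21 mm.
C = d / P = 49.21 / 61.6 = 0.80.

C ≈ 0.80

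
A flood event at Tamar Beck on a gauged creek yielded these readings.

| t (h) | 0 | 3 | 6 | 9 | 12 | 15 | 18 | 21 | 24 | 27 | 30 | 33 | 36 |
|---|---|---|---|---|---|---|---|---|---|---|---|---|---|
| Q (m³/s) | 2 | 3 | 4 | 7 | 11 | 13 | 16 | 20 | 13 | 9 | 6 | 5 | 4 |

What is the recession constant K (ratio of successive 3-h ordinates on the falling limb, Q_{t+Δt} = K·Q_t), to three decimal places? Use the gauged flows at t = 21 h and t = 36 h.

K ≈ 0.725

Using the recession-limb readings at t = 21 h and t = 36 h: Q falls from 20 to 4 m³/s over 5 intervals.
K = (Q₂/Q₁)^(1/5) = (4/20)^(1/5) = 0.725.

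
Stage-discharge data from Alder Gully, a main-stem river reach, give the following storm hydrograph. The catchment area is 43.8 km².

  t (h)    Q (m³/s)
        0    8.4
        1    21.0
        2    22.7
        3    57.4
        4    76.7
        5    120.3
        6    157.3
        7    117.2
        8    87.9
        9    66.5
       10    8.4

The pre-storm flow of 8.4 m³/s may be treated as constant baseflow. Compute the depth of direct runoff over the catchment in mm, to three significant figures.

d ≈ 53.5 mm

Direct runoff: 0.0, 12.6, 14.3, 49.0, 68.3, 111.9, 148.9, 108.8, 79.5, 58.1, 0.0 m³/s; ΣQ_DR = 651.4 m³/s.
V = ΣQ_DR · Δt = 651.4 × 3600 s = 2.345 × 10^6 m³.
Over A = 43.8 km², depth = V / A = 53.5 mm.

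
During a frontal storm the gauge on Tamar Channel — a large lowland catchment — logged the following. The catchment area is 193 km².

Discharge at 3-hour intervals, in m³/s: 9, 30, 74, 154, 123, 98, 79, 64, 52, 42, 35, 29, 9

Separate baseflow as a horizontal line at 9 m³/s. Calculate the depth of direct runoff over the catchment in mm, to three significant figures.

Direct runoff: 0.0, 21.0, 65.0, 145.0, 114.0, 89.0, 70.0, 55.0, 43.0, 33.0, 26.0, 20.0, 0.0 m³/s; ΣQ_DR = 681.0 m³/s.
V = ΣQ_DR · Δt = 681.0 × 10800 s = 7.355 × 10^6 m³.
Over A = 193 km², depth = V / A = 38.1 mm.

d ≈ 38.1 mm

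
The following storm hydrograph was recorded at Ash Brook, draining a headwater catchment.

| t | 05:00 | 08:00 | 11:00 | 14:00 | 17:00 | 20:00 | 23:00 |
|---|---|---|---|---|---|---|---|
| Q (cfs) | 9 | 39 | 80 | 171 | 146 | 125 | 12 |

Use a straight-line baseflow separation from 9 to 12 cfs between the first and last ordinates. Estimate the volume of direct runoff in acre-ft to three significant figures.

Direct-runoff ordinates (Q − Q_b): 0.00, 29.50, 70.00, 160.50, 135.00, 113.50, 0.00 cfs.
ΣQ_DR = 508.5 cfs.
With Δt = 3 h = 10800 s, V = ΣQ_DR · Δt = 508.5 × 10800 = 5.49 × 10^6 ft³ = 126 acre-ft.

V ≈ 126 acre-ft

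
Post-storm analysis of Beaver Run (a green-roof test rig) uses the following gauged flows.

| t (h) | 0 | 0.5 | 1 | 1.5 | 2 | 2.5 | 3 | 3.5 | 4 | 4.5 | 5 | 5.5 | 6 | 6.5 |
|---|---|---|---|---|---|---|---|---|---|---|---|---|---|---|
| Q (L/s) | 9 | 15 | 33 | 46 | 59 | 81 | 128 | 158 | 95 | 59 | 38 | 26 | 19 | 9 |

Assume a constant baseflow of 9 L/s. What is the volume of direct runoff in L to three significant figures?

Direct-runoff ordinates (Q − Q_b): 0.0, 6.0, 24.0, 37.0, 50.0, 72.0, 119.0, 149.0, 86.0, 50.0, 29.0, 17.0, 10.0, 0.0 L/s.
ΣQ_DR = 649.0 L/s.
With Δt = 0.5 h = 1800 s, V = ΣQ_DR · Δt = 649.0 × 1800 = 1.17 × 10^6 L.

V ≈ 1.17 × 10^6 L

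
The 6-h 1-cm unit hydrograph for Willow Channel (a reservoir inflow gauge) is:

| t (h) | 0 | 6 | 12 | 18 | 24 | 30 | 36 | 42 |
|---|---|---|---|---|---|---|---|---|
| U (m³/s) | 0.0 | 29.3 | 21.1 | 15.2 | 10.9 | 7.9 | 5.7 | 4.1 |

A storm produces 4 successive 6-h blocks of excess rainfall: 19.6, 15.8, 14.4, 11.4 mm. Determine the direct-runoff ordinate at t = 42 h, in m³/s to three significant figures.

Q ≈ 40.8 m³/s

By discrete convolution, Q_j = Σ (P_i / 10 mm) · U_{j−i}.
At t = 42 h (j=7): Q = (19.6/10)·4.1 + (15.8/10)·5.7 + (14.4/10)·7.9 + (11.4/10)·10.9 = 40.8 m³/s.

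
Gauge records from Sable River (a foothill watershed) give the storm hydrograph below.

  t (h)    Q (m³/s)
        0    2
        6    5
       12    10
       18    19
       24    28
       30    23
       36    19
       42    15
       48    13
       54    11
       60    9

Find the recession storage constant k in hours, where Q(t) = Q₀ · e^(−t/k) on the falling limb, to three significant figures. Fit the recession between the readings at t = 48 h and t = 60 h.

On the falling limb, Q drops from 13 to 9 m³/s between t = 48 h and t = 60 h (Δt = 12 h).
k = −Δt / ln(Q₂/Q₁) = −12 / ln(9/13) = 32.6 h.

k ≈ 32.6 h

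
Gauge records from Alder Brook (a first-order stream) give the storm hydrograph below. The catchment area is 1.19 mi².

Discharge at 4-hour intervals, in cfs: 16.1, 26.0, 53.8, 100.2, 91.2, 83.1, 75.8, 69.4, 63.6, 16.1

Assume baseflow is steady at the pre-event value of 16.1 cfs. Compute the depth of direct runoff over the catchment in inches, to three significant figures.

Direct runoff: 0.0, 9.9, 37.7, 84.1, 75.1, 67.0, 59.7, 53.3, 47.5, 0.0 cfs; ΣQ_DR = 434.3 cfs.
V = ΣQ_DR · Δt = 434.3 × 14400 s = 6.254 × 10^6 ft³.
Over A = 1.19 mi², depth = V / A = 2.26 in.

d ≈ 2.26 in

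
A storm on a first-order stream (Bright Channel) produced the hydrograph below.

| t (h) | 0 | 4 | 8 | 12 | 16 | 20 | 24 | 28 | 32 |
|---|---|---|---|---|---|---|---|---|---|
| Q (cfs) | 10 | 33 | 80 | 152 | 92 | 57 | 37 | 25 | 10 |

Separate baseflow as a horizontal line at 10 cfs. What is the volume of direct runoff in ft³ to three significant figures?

V ≈ 5.85 × 10^6 ft³

Direct-runoff ordinates (Q − Q_b): 0.0, 23.0, 70.0, 142.0, 82.0, 47.0, 27.0, 15.0, 0.0 cfs.
ΣQ_DR = 406.0 cfs.
With Δt = 4 h = 14400 s, V = ΣQ_DR · Δt = 406.0 × 14400 = 5.85 × 10^6 ft³.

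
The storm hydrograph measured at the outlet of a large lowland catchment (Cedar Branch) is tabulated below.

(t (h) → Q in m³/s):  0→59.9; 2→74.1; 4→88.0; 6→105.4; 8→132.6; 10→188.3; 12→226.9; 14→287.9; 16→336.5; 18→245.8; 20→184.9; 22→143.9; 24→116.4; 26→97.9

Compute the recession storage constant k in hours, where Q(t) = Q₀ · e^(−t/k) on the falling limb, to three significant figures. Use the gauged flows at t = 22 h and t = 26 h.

On the falling limb, Q drops from 143.9 to 97.9 m³/s between t = 22 h and t = 26 h (Δt = 4 h).
k = −Δt / ln(Q₂/Q₁) = −4 / ln(97.9/143.9) = 10.4 h.

k ≈ 10.4 h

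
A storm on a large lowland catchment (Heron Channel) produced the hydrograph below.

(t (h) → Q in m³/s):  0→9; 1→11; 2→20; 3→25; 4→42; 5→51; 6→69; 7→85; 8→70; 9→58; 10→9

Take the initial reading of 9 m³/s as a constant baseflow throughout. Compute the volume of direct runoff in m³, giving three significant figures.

Direct-runoff ordinates (Q − Q_b): 0.0, 2.0, 11.0, 16.0, 33.0, 42.0, 60.0, 76.0, 61.0, 49.0, 0.0 m³/s.
ΣQ_DR = 350.0 m³/s.
With Δt = 1 h = 3600 s, V = ΣQ_DR · Δt = 350.0 × 3600 = 1.26 × 10^6 m³.

V ≈ 1.26 × 10^6 m³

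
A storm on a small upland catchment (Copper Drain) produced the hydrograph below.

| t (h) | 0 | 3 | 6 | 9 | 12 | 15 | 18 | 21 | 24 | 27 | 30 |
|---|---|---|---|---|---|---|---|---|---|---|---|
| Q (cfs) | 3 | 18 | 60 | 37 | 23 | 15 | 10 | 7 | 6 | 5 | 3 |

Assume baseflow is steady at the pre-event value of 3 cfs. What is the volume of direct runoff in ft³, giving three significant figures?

Direct-runoff ordinates (Q − Q_b): 0.0, 15.0, 57.0, 34.0, 20.0, 12.0, 7.0, 4.0, 3.0, 2.0, 0.0 cfs.
ΣQ_DR = 154.0 cfs.
With Δt = 3 h = 10800 s, V = ΣQ_DR · Δt = 154.0 × 10800 = 1.66 × 10^6 ft³.

V ≈ 1.66 × 10^6 ft³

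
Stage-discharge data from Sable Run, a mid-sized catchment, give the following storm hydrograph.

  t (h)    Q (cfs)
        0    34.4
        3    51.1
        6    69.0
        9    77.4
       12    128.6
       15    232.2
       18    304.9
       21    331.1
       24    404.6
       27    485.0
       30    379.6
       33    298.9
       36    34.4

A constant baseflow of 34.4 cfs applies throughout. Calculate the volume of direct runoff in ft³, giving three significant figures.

V ≈ 2.57 × 10^7 ft³

Direct-runoff ordinates (Q − Q_b): 0.0, 16.7, 34.6, 43.0, 94.2, 197.8, 270.5, 296.7, 370.2, 450.6, 345.2, 264.5, 0.0 cfs.
ΣQ_DR = 2384 cfs.
With Δt = 3 h = 10800 s, V = ΣQ_DR · Δt = 2384 × 10800 = 2.57 × 10^7 ft³.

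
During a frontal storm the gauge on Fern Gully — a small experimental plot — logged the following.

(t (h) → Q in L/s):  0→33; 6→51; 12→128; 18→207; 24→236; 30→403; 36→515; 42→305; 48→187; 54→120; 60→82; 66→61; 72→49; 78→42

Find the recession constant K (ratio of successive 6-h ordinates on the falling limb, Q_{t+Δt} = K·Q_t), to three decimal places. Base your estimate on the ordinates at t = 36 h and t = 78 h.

K ≈ 0.699

Using the recession-limb readings at t = 36 h and t = 78 h: Q falls from 515 to 42 L/s over 7 intervals.
K = (Q₂/Q₁)^(1/7) = (42/515)^(1/7) = 0.699.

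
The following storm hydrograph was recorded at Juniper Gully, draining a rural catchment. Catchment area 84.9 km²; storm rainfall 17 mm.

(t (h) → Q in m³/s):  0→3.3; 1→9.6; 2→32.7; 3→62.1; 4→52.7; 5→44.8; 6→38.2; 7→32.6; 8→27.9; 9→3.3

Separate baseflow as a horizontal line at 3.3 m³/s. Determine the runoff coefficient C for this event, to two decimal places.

ΣQ_DR = 274.2 m³/s; V = ΣQ_DR·Δt = 9.871 × 10^5 m³.
Runoff depth d = V / A = 11.63 mm.
C = d / P = 11.63 / 17 = 0.68.

C ≈ 0.68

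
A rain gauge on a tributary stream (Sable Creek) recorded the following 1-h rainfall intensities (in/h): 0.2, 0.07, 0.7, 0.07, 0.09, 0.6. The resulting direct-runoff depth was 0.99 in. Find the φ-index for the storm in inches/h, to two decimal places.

Only the 3 blocks with intensity above φ contribute runoff: 0.2, 0.7, 0.6 in/h.
Σ(I−φ)·Δt = d  ⇒  (0.2+0.7+0.6 − 3φ)·1 = 0.99
φ = (1.500 − 0.99/1) / 3 = 0.17 in/h.

φ ≈ 0.17 in/h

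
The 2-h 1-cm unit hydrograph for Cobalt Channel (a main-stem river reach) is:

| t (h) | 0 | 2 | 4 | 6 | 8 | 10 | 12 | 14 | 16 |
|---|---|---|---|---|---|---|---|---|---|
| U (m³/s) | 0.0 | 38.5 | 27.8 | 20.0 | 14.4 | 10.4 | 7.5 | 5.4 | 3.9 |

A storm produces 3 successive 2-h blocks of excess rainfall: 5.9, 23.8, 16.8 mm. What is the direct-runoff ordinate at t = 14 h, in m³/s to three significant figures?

By discrete convolution, Q_j = Σ (P_i / 10 mm) · U_{j−i}.
At t = 14 h (j=7): Q = (5.9/10)·5.4 + (23.8/10)·7.5 + (16.8/10)·10.4 = 38.5 m³/s.

Q ≈ 38.5 m³/s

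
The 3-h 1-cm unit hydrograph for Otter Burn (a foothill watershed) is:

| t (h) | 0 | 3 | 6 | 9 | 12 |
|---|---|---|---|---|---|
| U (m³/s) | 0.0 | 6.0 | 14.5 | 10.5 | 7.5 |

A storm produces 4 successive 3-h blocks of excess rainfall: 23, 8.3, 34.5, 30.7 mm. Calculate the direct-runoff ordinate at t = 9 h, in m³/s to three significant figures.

By discrete convolution, Q_j = Σ (P_i / 10 mm) · U_{j−i}.
At t = 9 h (j=3): Q = (23/10)·10.5 + (8.3/10)·14.5 + (34.5/10)·6.0 + (30.7/10)·0.0 = 56.9 m³/s.

Q ≈ 56.9 m³/s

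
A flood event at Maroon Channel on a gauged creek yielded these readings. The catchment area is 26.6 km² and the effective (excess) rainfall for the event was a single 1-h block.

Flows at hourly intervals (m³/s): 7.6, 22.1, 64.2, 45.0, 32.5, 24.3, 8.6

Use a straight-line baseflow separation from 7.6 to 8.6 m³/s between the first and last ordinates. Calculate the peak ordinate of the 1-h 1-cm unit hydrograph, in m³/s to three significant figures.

U_p ≈ 28.2 m³/s

Direct runoff: 0.00, 14.33, 56.27, 36.90, 24.23, 15.87, 0.00 m³/s; ΣQ_DR = 147.6 m³/s, peak = 56.27 m³/s.
Runoff depth d = ΣQ_DR·Δt / A = 147.6 × 3600 / (26.6 km²) = 19.98 mm.
The 1-cm UH is the DRH scaled by (10 mm)/d, so U_p = 56.27 × 10/19.98 = 28.2 m³/s.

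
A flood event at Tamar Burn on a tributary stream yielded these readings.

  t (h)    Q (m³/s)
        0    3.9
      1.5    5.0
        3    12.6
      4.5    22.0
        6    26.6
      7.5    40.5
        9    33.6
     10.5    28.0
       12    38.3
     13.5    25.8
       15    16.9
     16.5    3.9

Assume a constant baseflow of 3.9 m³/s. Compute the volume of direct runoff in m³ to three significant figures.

Direct-runoff ordinates (Q − Q_b): 0.0, 1.1, 8.7, 18.1, 22.7, 36.6, 29.7, 24.1, 34.4, 21.9, 13.0, 0.0 m³/s.
ΣQ_DR = 210.3 m³/s.
With Δt = 1.5 h = 5400 s, V = ΣQ_DR · Δt = 210.3 × 5400 = 1.14 × 10^6 m³.

V ≈ 1.14 × 10^6 m³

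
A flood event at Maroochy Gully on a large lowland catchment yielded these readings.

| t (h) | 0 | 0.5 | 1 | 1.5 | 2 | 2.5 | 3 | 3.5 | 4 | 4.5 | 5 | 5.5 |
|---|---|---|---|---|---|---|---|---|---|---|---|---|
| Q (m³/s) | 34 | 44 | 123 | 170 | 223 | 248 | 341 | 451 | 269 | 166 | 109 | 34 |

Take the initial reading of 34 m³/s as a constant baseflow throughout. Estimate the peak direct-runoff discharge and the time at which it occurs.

Q_p = 417.0 m³/s at t = 3.5 h

Subtracting baseflow gives direct-runoff ordinates: 0.0, 10.0, 89.0, 136.0, 189.0, 214.0, 307.0, 417.0, 235.0, 132.0, 75.0, 0.0 m³/s.
The maximum is 417.0 m³/s, occurring at the reading for t = 3.5 h.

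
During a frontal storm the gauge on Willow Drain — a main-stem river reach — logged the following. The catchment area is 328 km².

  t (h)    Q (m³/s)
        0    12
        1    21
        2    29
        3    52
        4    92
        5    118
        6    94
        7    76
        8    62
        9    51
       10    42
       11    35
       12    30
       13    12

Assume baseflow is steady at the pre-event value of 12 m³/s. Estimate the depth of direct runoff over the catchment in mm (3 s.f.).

d ≈ 6.12 mm

Direct runoff: 0.0, 9.0, 17.0, 40.0, 80.0, 106.0, 82.0, 64.0, 50.0, 39.0, 30.0, 23.0, 18.0, 0.0 m³/s; ΣQ_DR = 558.0 m³/s.
V = ΣQ_DR · Δt = 558.0 × 3600 s = 2.009 × 10^6 m³.
Over A = 328 km², depth = V / A = 6.12 mm.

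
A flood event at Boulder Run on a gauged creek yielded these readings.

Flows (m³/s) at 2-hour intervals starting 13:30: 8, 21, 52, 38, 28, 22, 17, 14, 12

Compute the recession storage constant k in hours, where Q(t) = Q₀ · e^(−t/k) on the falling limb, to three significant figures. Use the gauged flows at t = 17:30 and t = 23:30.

k ≈ 6.98 h

On the falling limb, Q drops from 52 to 22 m³/s between t = 17:30 and t = 23:30 (Δt = 6 h).
k = −Δt / ln(Q₂/Q₁) = −6 / ln(22/52) = 6.98 h.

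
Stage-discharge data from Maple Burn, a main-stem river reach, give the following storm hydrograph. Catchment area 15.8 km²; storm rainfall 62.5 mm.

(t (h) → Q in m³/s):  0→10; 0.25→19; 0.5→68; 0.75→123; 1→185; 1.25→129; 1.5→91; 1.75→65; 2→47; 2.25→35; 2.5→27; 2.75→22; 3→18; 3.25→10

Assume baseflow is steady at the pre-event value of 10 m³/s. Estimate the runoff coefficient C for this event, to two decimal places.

ΣQ_DR = 709.0 m³/s; V = ΣQ_DR·Δt = 6.381 × 10^5 m³.
Runoff depth d = V / A = 40.39 mm.
C = d / P = 40.39 / 62.5 = 0.65.

C ≈ 0.65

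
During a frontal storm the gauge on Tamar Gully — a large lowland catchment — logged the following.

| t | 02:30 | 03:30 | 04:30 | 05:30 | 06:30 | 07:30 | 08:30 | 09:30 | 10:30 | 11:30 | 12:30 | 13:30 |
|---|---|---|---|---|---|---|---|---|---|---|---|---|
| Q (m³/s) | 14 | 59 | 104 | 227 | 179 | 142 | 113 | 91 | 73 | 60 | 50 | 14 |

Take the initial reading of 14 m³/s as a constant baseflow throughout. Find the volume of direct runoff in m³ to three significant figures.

Direct-runoff ordinates (Q − Q_b): 0.0, 45.0, 90.0, 213.0, 165.0, 128.0, 99.0, 77.0, 59.0, 46.0, 36.0, 0.0 m³/s.
ΣQ_DR = 958.0 m³/s.
With Δt = 1 h = 3600 s, V = ΣQ_DR · Δt = 958.0 × 3600 = 3.45 × 10^6 m³.

V ≈ 3.45 × 10^6 m³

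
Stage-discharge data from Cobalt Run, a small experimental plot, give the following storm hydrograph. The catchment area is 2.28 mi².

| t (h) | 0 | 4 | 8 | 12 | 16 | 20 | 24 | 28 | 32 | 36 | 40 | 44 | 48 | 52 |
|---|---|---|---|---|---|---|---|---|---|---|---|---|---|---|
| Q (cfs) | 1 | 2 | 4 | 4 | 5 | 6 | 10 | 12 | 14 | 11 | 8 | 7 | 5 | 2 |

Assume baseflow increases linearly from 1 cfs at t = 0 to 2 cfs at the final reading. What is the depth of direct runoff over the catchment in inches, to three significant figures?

Direct runoff: 0.00, 0.92, 2.85, 2.77, 3.69, 4.62, 8.54, 10.46, 12.38, 9.31, 6.23, 5.15, 3.08, 0.00 cfs; ΣQ_DR = 70.00 cfs.
V = ΣQ_DR · Δt = 70.00 × 14400 s = 1.008 × 10^6 ft³.
Over A = 2.28 mi², depth = V / A = 0.190 in.

d ≈ 0.190 in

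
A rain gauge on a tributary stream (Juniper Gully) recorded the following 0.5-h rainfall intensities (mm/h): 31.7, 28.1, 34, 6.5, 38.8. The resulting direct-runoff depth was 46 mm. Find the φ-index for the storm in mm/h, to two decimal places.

Only the 4 blocks with intensity above φ contribute runoff: 31.7, 28.1, 34, 38.8 mm/h.
Σ(I−φ)·Δt = d  ⇒  (31.7+28.1+34+38.8 − 4φ)·0.5 = 46
φ = (132.6 − 46/0.5) / 4 = 10.15 mm/h.

φ ≈ 10.15 mm/h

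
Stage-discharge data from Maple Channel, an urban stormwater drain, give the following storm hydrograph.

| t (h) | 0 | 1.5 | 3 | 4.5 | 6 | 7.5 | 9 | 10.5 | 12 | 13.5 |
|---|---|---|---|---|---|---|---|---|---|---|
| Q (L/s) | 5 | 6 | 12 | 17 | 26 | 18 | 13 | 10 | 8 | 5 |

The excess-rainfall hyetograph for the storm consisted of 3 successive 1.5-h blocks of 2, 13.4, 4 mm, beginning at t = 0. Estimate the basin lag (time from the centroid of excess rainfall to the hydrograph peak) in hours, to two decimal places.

t_L ≈ 3.60 h

Centroid of excess rainfall: t_c = Σ P_i·t̄_i / ΣP_i = 2.4046 h (block centres at 0.75, 2.25, 3.75 h).
Hydrograph peak occurs at t = 6 h, so basin lag t_L = 6 − 2.4046 = 3.60 h.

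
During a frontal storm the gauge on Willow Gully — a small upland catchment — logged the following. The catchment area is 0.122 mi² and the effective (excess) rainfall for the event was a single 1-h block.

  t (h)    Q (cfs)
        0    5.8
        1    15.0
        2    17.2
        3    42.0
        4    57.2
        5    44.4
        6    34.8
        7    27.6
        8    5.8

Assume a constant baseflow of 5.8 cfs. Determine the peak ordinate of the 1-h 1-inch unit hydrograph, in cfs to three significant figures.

U_p ≈ 20.5 cfs

Direct runoff: 0.0, 9.2, 11.4, 36.2, 51.4, 38.6, 29.0, 21.8, 0.0 cfs; ΣQ_DR = 197.6 cfs, peak = 51.4 cfs.
Runoff depth d = ΣQ_DR·Δt / A = 197.6 × 3600 / (0.122 mi²) = 2.510 in.
The 1-inch UH is the DRH scaled by (1 in)/d, so U_p = 51.4 × 1/2.510 = 20.5 cfs.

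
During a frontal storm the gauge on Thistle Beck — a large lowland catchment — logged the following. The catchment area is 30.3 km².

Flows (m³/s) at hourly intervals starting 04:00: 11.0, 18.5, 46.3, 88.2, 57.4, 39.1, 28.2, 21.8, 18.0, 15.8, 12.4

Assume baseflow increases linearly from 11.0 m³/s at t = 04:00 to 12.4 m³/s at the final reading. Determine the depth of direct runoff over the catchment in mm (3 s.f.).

Direct runoff: 0.00, 7.36, 35.02, 76.78, 45.84, 27.40, 16.36, 9.82, 5.88, 3.54, 0.00 m³/s; ΣQ_DR = 228.0 m³/s.
V = ΣQ_DR · Δt = 228.0 × 3600 s = 8.208 × 10^5 m³.
Over A = 30.3 km², depth = V / A = 27.1 mm.

d ≈ 27.1 mm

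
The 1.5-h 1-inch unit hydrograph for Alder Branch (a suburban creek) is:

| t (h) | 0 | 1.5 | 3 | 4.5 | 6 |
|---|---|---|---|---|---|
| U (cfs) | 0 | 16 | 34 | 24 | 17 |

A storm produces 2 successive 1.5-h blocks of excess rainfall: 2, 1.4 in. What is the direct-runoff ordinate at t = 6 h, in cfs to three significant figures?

Q ≈ 67.6 cfs

By discrete convolution, Q_j = Σ (P_i / 1 in) · U_{j−i}.
At t = 6 h (j=4): Q = (2/1)·17 + (1.4/1)·24 = 67.6 cfs.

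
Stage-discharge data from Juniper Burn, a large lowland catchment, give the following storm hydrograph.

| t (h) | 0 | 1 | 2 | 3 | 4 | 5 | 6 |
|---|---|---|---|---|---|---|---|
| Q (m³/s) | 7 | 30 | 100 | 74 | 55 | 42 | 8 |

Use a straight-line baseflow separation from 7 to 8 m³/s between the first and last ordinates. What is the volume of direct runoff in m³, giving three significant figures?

Direct-runoff ordinates (Q − Q_b): 0.00, 22.83, 92.67, 66.50, 47.33, 34.17, 0.00 m³/s.
ΣQ_DR = 263.5 m³/s.
With Δt = 1 h = 3600 s, V = ΣQ_DR · Δt = 263.5 × 3600 = 9.49 × 10^5 m³.

V ≈ 9.49 × 10^5 m³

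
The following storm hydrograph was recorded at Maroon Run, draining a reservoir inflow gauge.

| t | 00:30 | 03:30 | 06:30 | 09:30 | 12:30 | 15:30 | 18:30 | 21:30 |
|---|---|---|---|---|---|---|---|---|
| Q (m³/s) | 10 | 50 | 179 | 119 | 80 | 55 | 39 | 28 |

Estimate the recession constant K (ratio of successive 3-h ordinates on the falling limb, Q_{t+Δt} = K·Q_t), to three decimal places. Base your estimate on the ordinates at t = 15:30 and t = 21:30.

Using the recession-limb readings at t = 15:30 and t = 21:30: Q falls from 55 to 28 m³/s over 2 intervals.
K = (Q₂/Q₁)^(1/2) = (28/55)^(1/2) = 0.714.

K ≈ 0.714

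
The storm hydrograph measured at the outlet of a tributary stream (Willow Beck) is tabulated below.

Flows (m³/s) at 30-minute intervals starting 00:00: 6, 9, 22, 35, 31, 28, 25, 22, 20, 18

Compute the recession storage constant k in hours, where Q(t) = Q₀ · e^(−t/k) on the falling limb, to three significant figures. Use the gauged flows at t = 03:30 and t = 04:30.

k ≈ 4.98 h

On the falling limb, Q drops from 22 to 18 m³/s between t = 03:30 and t = 04:30 (Δt = 1 h).
k = −Δt / ln(Q₂/Q₁) = −1 / ln(18/22) = 4.98 h.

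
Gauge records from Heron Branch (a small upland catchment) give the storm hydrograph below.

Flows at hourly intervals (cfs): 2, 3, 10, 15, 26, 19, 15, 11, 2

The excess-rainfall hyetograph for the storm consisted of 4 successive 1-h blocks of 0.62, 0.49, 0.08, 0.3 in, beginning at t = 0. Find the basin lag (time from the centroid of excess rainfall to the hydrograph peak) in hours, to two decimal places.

t_L ≈ 2.46 h

Centroid of excess rainfall: t_c = Σ P_i·t̄_i / ΣP_i = 1.5403 h (block centres at 0.5, 1.5, 2.5, 3.5 h).
Hydrograph peak occurs at t = 4 h, so basin lag t_L = 4 − 1.5403 = 2.46 h.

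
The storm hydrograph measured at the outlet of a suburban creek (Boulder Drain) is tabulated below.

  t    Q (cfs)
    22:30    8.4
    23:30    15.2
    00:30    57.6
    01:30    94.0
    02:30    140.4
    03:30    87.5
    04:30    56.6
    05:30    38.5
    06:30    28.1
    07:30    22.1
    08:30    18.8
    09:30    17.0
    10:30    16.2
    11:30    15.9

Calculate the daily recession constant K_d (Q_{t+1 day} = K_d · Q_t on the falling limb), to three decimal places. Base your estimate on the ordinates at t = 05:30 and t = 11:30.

Between t = 05:30 and t = 11:30 the flow falls from 38.5 to 15.9 cfs over 6×1 h = 6 h.
Per-interval ratio K = (15.9/38.5)^(1/6) = 0.8630; K_d = K^(24/1) = 0.029.

K_d ≈ 0.029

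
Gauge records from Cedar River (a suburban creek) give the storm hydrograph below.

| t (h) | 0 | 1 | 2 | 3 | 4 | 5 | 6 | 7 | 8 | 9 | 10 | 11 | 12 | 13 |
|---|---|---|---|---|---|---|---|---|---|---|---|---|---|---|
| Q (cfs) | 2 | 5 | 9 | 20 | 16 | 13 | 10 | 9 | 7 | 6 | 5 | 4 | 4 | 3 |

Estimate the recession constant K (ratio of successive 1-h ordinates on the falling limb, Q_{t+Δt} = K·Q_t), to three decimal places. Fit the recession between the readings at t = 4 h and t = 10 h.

K ≈ 0.824

Using the recession-limb readings at t = 4 h and t = 10 h: Q falls from 16 to 5 cfs over 6 intervals.
K = (Q₂/Q₁)^(1/6) = (5/16)^(1/6) = 0.824.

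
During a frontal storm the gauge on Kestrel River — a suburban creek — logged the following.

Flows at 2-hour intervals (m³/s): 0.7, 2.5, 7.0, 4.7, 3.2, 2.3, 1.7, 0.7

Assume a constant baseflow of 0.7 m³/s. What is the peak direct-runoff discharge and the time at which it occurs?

Subtracting baseflow gives direct-runoff ordinates: 0.0, 1.8, 6.3, 4.0, 2.5, 1.6, 1.0, 0.0 m³/s.
The maximum is 6.3 m³/s, occurring at the reading for t = 4 h.

Q_p = 6.3 m³/s at t = 4 h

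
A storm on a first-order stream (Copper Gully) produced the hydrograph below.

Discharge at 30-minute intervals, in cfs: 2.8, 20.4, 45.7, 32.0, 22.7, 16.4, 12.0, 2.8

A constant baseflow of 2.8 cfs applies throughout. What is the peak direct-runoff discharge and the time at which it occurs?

Q_p = 42.9 cfs at t = 1 h

Subtracting baseflow gives direct-runoff ordinates: 0.0, 17.6, 42.9, 29.2, 19.9, 13.6, 9.2, 0.0 cfs.
The maximum is 42.9 cfs, occurring at the reading for t = 1 h.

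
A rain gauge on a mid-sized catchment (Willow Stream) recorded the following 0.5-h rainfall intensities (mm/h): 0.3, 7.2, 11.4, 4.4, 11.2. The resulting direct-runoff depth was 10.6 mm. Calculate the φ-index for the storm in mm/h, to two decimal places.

φ ≈ 3.25 mm/h

Only the 4 blocks with intensity above φ contribute runoff: 7.2, 11.4, 4.4, 11.2 mm/h.
Σ(I−φ)·Δt = d  ⇒  (7.2+11.4+4.4+11.2 − 4φ)·0.5 = 10.6
φ = (34.20 − 10.6/0.5) / 4 = 3.25 mm/h.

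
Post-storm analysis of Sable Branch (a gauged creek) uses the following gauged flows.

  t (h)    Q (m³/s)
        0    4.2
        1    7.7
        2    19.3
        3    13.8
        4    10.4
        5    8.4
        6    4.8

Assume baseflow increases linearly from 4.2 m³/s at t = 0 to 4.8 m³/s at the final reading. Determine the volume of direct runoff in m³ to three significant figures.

Direct-runoff ordinates (Q − Q_b): 0.00, 3.40, 14.90, 9.30, 5.80, 3.70, 0.00 m³/s.
ΣQ_DR = 37.10 m³/s.
With Δt = 1 h = 3600 s, V = ΣQ_DR · Δt = 37.10 × 3600 = 1.34 × 10^5 m³.

V ≈ 1.34 × 10^5 m³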